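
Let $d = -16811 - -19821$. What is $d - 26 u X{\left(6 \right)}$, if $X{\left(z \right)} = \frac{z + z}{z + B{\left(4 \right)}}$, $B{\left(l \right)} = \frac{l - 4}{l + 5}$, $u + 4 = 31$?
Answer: $1606$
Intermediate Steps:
$u = 27$ ($u = -4 + 31 = 27$)
$B{\left(l \right)} = \frac{-4 + l}{5 + l}$
$X{\left(z \right)} = 2$ ($X{\left(z \right)} = \frac{z + z}{z + \frac{-4 + 4}{5 + 4}} = \frac{2 z}{z + \frac{1}{9} \cdot 0} = \frac{2 z}{z + 0} = \frac{2 z}{z} = 2$)
$d = 3010$ ($d = -16811 + 19821 = 3010$)
$d - 26 u X{\left(6 \right)} = 3010 - 26 \cdot 27 \cdot 2 = 3010 - 702 \cdot 2 = 3010 - 1404 = 1606$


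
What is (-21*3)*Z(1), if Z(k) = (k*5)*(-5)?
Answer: 1575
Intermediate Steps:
Z(k) = -25*k (Z(k) = (5*k)*(-5) = -25*k)
(-21*3)*Z(1) = (-21*3)*(-25*1) = -63*(-25) = 1575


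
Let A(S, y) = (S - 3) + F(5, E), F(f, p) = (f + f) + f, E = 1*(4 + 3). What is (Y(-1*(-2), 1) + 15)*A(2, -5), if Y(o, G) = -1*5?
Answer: 140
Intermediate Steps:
E = 7 (E = 1*7 = 7)
F(f, p) = 3*f (F(f, p) = 2*f + f = 3*f)
Y(o, G) = -5
A(S, y) = 12 + S (A(S, y) = (S - 3) + 3*5 = (-3 + S) + 15 = 12 + S)
(Y(-1*(-2), 1) + 15)*A(2, -5) = (-5 + 15)*(12 + 2) = 10*14 = 140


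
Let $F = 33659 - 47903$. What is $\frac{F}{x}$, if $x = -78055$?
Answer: $\frac{14244}{78055} \approx 0.18249$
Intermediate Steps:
$F = -14244$
$\frac{F}{x} = - \frac{14244}{-78055} = \left(-14244\right) \left(- \frac{1}{78055}\right) = \frac{14244}{78055}$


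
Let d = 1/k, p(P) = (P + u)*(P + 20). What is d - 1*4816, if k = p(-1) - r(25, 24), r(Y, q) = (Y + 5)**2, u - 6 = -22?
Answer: -5889969/1223 ≈ -4816.0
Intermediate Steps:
u = -16 (u = 6 - 22 = -16)
r(Y, q) = (5 + Y)**2
p(P) = (-16 + P)*(20 + P) (p(P) = (P - 16)*(P + 20) = (-16 + P)*(20 + P))
k = -1223 (k = (-320 + (-1)**2 + 4*(-1)) - (5 + 25)**2 = (-320 + 1 - 4) - 1*30**2 = -323 - 1*900 = -323 - 900 = -1223)
d = -1/1223 (d = 1/(-1223) = -1/1223 ≈ -0.00081766)
d - 1*4816 = -1/1223 - 1*4816 = -1/1223 - 4816 = -5889969/1223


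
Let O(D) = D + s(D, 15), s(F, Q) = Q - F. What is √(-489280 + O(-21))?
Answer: 7*I*√9985 ≈ 699.47*I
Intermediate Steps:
O(D) = 15 (O(D) = D + (15 - D) = 15)
√(-489280 + O(-21)) = √(-489280 + 15) = √(-489265) = 7*I*√9985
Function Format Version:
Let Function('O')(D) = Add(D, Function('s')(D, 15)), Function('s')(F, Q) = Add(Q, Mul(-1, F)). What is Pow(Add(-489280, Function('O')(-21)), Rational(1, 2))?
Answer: Mul(7, I, Pow(9985, Rational(1, 2))) ≈ Mul(699.47, I)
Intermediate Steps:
Function('O')(D) = 15 (Function('O')(D) = Add(D, Add(15, Mul(-1, D))) = 15)
Pow(Add(-489280, Function('O')(-21)), Rational(1, 2)) = Pow(Add(-489280, 15), Rational(1, 2)) = Pow(-489265, Rational(1, 2)) = Mul(7, I, Pow(9985, Rational(1, 2)))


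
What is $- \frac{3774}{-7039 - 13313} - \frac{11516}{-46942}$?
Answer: $\frac{34294395}{79613632} \approx 0.43076$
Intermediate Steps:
$- \frac{3774}{-7039 - 13313} - \frac{11516}{-46942} = - \frac{3774}{-7039 - 13313} - - \frac{5758}{23471} = - \frac{3774}{-20352} + \frac{5758}{23471} = \left(-3774\right) \left(- \frac{1}{20352}\right) + \frac{5758}{23471} = \frac{629}{3392} + \frac{5758}{23471} = \frac{34294395}{79613632}$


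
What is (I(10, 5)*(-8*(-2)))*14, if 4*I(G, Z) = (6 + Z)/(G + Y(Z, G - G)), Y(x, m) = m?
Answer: 308/5 ≈ 61.600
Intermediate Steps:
I(G, Z) = (6 + Z)/(4*G) (I(G, Z) = ((6 + Z)/(G + (G - G)))/4 = ((6 + Z)/(G + 0))/4 = ((6 + Z)/G)/4 = (6 + Z)/(4*G))
(I(10, 5)*(-8*(-2)))*14 = (((¼)*(6 + 5)/10)*(-8*(-2)))*14 = (((¼)*(⅒)*11)*16)*14 = ((11/40)*16)*14 = (22/5)*14 = 308/5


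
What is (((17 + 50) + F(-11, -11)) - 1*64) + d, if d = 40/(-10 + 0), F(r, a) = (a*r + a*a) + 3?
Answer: 244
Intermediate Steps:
F(r, a) = 3 + a² + a*r (F(r, a) = (a*r + a²) + 3 = (a² + a*r) + 3 = 3 + a² + a*r)
d = -4 (d = 40/(-10) = -⅒*40 = -4)
(((17 + 50) + F(-11, -11)) - 1*64) + d = (((17 + 50) + (3 + (-11)² - 11*(-11))) - 1*64) - 4 = ((67 + (3 + 121 + 121)) - 64) - 4 = ((67 + 245) - 64) - 4 = (312 - 64) - 4 = 248 - 4 = 244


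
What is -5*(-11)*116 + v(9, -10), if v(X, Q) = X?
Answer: 6389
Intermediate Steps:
-5*(-11)*116 + v(9, -10) = -5*(-11)*116 + 9 = 55*116 + 9 = 6380 + 9 = 6389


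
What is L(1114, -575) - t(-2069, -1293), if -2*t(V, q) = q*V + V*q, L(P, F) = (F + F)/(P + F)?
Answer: 1441940813/539 ≈ 2.6752e+6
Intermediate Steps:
L(P, F) = 2*F/(F + P) (L(P, F) = (2*F)/(F + P) = 2*F/(F + P))
t(V, q) = -V*q (t(V, q) = -(q*V + V*q)/2 = -(V*q + V*q)/2 = -V*q)
L(1114, -575) - t(-2069, -1293) = 2*(-575)/(-575 + 1114) - (-1)*(-2069)*(-1293) = 2*(-575)/539 - 1*(-2675217) = 2*(-575)*(1/539) + 2675217 = -1150/539 + 2675217 = 1441940813/539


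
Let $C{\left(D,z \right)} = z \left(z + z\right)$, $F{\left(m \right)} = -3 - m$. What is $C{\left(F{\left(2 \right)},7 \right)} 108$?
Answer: $10584$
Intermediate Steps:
$C{\left(D,z \right)} = 2 z^{2}$ ($C{\left(D,z \right)} = z 2 z = 2 z^{2}$)
$C{\left(F{\left(2 \right)},7 \right)} 108 = 2 \cdot 7^{2} \cdot 108 = 2 \cdot 49 \cdot 108 = 98 \cdot 108 = 10584$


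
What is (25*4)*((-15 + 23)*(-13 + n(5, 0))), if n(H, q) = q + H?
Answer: -6400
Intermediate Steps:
n(H, q) = H + q
(25*4)*((-15 + 23)*(-13 + n(5, 0))) = (25*4)*((-15 + 23)*(-13 + (5 + 0))) = 100*(8*(-13 + 5)) = 100*(8*(-8)) = 100*(-64) = -6400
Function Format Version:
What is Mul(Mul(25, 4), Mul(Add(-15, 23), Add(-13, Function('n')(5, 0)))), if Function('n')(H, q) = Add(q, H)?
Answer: -6400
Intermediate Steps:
Function('n')(H, q) = Add(H, q)
Mul(Mul(25, 4), Mul(Add(-15, 23), Add(-13, Function('n')(5, 0)))) = Mul(Mul(25, 4), Mul(Add(-15, 23), Add(-13, Add(5, 0)))) = Mul(100, Mul(8, Add(-13, 5))) = Mul(100, Mul(8, -8)) = Mul(100, -64) = -6400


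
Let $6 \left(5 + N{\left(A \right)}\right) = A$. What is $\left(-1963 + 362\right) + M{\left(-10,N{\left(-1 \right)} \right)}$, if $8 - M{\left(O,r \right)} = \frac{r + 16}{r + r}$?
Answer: $- \frac{98701}{62} \approx -1592.0$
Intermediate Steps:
$N{\left(A \right)} = -5 + \frac{A}{6}$
$M{\left(O,r \right)} = 8 - \frac{16 + r}{2 r}$ ($M{\left(O,r \right)} = 8 - \frac{r + 16}{r + r} = 8 - \frac{16 + r}{2 r}$)
$\left(-1963 + 362\right) + M{\left(-10,N{\left(-1 \right)} \right)} = \left(-1963 + 362\right) + \left(\frac{15}{2} - \frac{8}{-5 + \frac{1}{6} \left(-1\right)}\right) = -1601 + \left(\frac{15}{2} - \frac{8}{-5 - \frac{1}{6}}\right) = -1601 + \left(\frac{15}{2} - \frac{8}{- \frac{31}{6}}\right) = -1601 + \left(\frac{15}{2} - - \frac{48}{31}\right) = -1601 + \left(\frac{15}{2} + \frac{48}{31}\right) = -1601 + \frac{561}{62} = - \frac{98701}{62}$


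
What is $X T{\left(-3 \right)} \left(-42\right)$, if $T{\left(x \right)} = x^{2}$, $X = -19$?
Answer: $7182$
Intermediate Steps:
$X T{\left(-3 \right)} \left(-42\right) = - 19 \left(-3\right)^{2} \left(-42\right) = \left(-19\right) 9 \left(-42\right) = \left(-171\right) \left(-42\right) = 7182$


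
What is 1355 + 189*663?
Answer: 126662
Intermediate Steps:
1355 + 189*663 = 1355 + 125307 = 126662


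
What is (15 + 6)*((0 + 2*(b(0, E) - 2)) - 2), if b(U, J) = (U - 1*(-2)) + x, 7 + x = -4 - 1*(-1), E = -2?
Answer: -462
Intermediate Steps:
x = -10 (x = -7 + (-4 - 1*(-1)) = -7 + (-4 + 1) = -7 - 3 = -10)
b(U, J) = -8 + U (b(U, J) = (U - 1*(-2)) - 10 = (U + 2) - 10 = (2 + U) - 10 = -8 + U)
(15 + 6)*((0 + 2*(b(0, E) - 2)) - 2) = (15 + 6)*((0 + 2*((-8 + 0) - 2)) - 2) = 21*((0 + 2*(-8 - 2)) - 2) = 21*((0 + 2*(-10)) - 2) = 21*((0 - 20) - 2) = 21*(-20 - 2) = 21*(-22) = -462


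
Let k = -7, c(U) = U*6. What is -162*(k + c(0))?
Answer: 1134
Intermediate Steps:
c(U) = 6*U
-162*(k + c(0)) = -162*(-7 + 6*0) = -162*(-7 + 0) = -162*(-7) = 1134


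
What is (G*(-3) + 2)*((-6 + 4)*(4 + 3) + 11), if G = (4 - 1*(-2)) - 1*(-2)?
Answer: 66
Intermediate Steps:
G = 8 (G = (4 + 2) + 2 = 6 + 2 = 8)
(G*(-3) + 2)*((-6 + 4)*(4 + 3) + 11) = (8*(-3) + 2)*((-6 + 4)*(4 + 3) + 11) = (-24 + 2)*(-2*7 + 11) = -22*(-14 + 11) = -22*(-3) = 66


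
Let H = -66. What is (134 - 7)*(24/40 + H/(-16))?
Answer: 24003/40 ≈ 600.08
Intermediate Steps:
(134 - 7)*(24/40 + H/(-16)) = (134 - 7)*(24/40 - 66/(-16)) = 127*(24*(1/40) - 66*(-1/16)) = 127*(⅗ + 33/8) = 127*(189/40) = 24003/40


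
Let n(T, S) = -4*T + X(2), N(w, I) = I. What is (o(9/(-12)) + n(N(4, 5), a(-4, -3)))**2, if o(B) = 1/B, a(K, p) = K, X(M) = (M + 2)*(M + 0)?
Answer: 1600/9 ≈ 177.78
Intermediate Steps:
X(M) = M*(2 + M) (X(M) = (2 + M)*M = M*(2 + M))
n(T, S) = 8 - 4*T (n(T, S) = -4*T + 2*(2 + 2) = -4*T + 2*4 = -4*T + 8 = 8 - 4*T)
(o(9/(-12)) + n(N(4, 5), a(-4, -3)))**2 = (1/(9/(-12)) + (8 - 4*5))**2 = (1/(9*(-1/12)) + (8 - 20))**2 = (1/(-3/4) - 12)**2 = (-4/3 - 12)**2 = (-40/3)**2 = 1600/9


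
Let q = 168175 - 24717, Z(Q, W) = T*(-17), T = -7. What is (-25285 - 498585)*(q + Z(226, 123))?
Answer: -75215682990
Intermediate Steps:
Z(Q, W) = 119 (Z(Q, W) = -7*(-17) = 119)
q = 143458
(-25285 - 498585)*(q + Z(226, 123)) = (-25285 - 498585)*(143458 + 119) = -523870*143577 = -75215682990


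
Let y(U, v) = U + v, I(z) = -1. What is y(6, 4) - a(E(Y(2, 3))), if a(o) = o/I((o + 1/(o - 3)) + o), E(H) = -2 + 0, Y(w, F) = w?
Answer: 8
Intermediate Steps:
E(H) = -2
a(o) = -o (a(o) = o/(-1) = o*(-1) = -o)
y(6, 4) - a(E(Y(2, 3))) = (6 + 4) - (-1)*(-2) = 10 - 1*2 = 10 - 2 = 8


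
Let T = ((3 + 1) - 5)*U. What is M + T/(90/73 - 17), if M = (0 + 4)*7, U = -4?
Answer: 31936/1151 ≈ 27.746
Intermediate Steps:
T = 4 (T = ((3 + 1) - 5)*(-4) = (4 - 5)*(-4) = -1*(-4) = 4)
M = 28 (M = 4*7 = 28)
M + T/(90/73 - 17) = 28 + 4/(90/73 - 17) = 28 + 4/(-1151/73) = 28 - 73/1151*4 = 28 - 292/1151 = 31936/1151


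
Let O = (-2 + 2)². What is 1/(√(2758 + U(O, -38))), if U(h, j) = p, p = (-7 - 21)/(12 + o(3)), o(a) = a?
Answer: √620130/41342 ≈ 0.019048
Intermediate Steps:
O = 0 (O = 0² = 0)
p = -28/15 (p = (-7 - 21)/(12 + 3) = -28/15 ≈ -1.8667)
U(h, j) = -28/15
1/(√(2758 + U(O, -38))) = 1/(√(2758 - 28/15)) = 1/(√(41342/15)) = 1/(√620130/15) = √620130/41342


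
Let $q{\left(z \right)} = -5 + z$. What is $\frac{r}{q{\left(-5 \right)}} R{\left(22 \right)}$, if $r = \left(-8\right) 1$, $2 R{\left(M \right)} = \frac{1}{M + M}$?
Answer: $\frac{1}{110} \approx 0.0090909$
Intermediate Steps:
$R{\left(M \right)} = \frac{1}{4 M}$ ($R{\left(M \right)} = \frac{1}{2 \left(M + M\right)} = \frac{1}{2 \cdot 2 M} = \frac{\frac{1}{2} \frac{1}{M}}{2} = \frac{1}{4 M}$)
$r = -8$
$\frac{r}{q{\left(-5 \right)}} R{\left(22 \right)} = - \frac{8}{-5 - 5} \frac{1}{4 \cdot 22} = - \frac{8}{-10} \cdot \frac{1}{4} \cdot \frac{1}{22} = \left(-8\right) \left(- \frac{1}{10}\right) \frac{1}{88} = \frac{4}{5} \cdot \frac{1}{88} = \frac{1}{110}$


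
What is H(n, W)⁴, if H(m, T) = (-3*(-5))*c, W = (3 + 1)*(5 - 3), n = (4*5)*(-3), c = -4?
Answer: 12960000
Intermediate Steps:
n = -60 (n = 20*(-3) = -60)
W = 8 (W = 4*2 = 8)
H(m, T) = -60 (H(m, T) = -3*(-5)*(-4) = 15*(-4) = -60)
H(n, W)⁴ = (-60)⁴ = 12960000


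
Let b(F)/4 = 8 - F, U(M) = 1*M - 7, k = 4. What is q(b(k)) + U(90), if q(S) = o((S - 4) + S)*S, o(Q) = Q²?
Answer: 12627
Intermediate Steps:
U(M) = -7 + M (U(M) = M - 7 = -7 + M)
b(F) = 32 - 4*F (b(F) = 4*(8 - F) = 32 - 4*F)
q(S) = S*(-4 + 2*S)² (q(S) = ((S - 4) + S)²*S = ((-4 + S) + S)²*S = (-4 + 2*S)²*S = S*(-4 + 2*S)²)
q(b(k)) + U(90) = 4*(32 - 4*4)*(-2 + (32 - 4*4))² + (-7 + 90) = 4*(32 - 16)*(-2 + (32 - 16))² + 83 = 4*16*(-2 + 16)² + 83 = 4*16*14² + 83 = 4*16*196 + 83 = 12544 + 83 = 12627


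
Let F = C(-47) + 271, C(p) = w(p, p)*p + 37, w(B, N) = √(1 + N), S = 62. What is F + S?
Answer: 370 - 47*I*√46 ≈ 370.0 - 318.77*I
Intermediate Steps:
C(p) = 37 + p*√(1 + p) (C(p) = √(1 + p)*p + 37 = p*√(1 + p) + 37 = 37 + p*√(1 + p))
F = 308 - 47*I*√46 (F = (37 - 47*√(1 - 47)) + 271 = (37 - 47*I*√46) + 271 = 308 - 47*I*√46 ≈ 308.0 - 318.77*I)
F + S = (308 - 47*I*√46) + 62 = 370 - 47*I*√46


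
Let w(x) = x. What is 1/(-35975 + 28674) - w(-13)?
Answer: 94912/7301 ≈ 13.000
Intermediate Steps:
1/(-35975 + 28674) - w(-13) = 1/(-35975 + 28674) - 1*(-13) = 1/(-7301) + 13 = -1/7301 + 13 = 94912/7301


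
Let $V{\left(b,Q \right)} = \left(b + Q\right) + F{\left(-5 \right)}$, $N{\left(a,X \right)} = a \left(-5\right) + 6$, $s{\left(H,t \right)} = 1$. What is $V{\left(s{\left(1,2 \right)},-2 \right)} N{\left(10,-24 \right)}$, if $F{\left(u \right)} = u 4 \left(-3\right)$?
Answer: $-2596$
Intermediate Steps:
$N{\left(a,X \right)} = 6 - 5 a$ ($N{\left(a,X \right)} = - 5 a + 6 = 6 - 5 a$)
$F{\left(u \right)} = - 12 u$ ($F{\left(u \right)} = u \left(-12\right) = - 12 u$)
$V{\left(b,Q \right)} = 60 + Q + b$ ($V{\left(b,Q \right)} = \left(b + Q\right) - -60 = \left(Q + b\right) + 60 = 60 + Q + b$)
$V{\left(s{\left(1,2 \right)},-2 \right)} N{\left(10,-24 \right)} = \left(60 - 2 + 1\right) \left(6 - 50\right) = 59 \left(6 - 50\right) = 59 \left(-44\right) = -2596$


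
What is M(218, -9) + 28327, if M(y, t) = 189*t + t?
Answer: 26617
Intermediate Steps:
M(y, t) = 190*t
M(218, -9) + 28327 = 190*(-9) + 28327 = -1710 + 28327 = 26617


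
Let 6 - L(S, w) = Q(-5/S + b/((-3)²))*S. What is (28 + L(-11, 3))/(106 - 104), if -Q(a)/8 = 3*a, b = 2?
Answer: -217/3 ≈ -72.333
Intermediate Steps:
Q(a) = -24*a
L(S, w) = 6 - S*(-16/3 + 120/S) (L(S, w) = 6 - (-24*(-5/S + 2/((-3)²)))*S = 6 - (-24*(-5/S + 2/9))*S = 6 - (-24*(2/9 - 5/S))*S = 6 - (-16/3 + 120/S)*S = 6 - S*(-16/3 + 120/S))
(28 + L(-11, 3))/(106 - 104) = (28 + (-114 + (16/3)*(-11)))/(106 - 104) = (28 + (-114 - 176/3))/2 = (28 - 518/3)*(½) = -434/3*½ = -217/3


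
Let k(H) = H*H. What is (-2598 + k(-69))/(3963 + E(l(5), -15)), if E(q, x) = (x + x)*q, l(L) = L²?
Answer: 103/153 ≈ 0.67320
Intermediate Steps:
k(H) = H²
E(q, x) = 2*q*x (E(q, x) = (2*x)*q = 2*q*x)
(-2598 + k(-69))/(3963 + E(l(5), -15)) = (-2598 + (-69)²)/(3963 + 2*5²*(-15)) = (-2598 + 4761)/(3963 + 2*25*(-15)) = 2163/(3963 - 750) = 2163/3213 = 2163*(1/3213) = 103/153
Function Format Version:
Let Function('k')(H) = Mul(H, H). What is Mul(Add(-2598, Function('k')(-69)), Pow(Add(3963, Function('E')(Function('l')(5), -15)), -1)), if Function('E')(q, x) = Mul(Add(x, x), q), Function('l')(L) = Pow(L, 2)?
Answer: Rational(103, 153) ≈ 0.67320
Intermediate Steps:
Function('k')(H) = Pow(H, 2)
Function('E')(q, x) = Mul(2, q, x) (Function('E')(q, x) = Mul(Mul(2, x), q) = Mul(2, q, x))
Mul(Add(-2598, Function('k')(-69)), Pow(Add(3963, Function('E')(Function('l')(5), -15)), -1)) = Mul(Add(-2598, Pow(-69, 2)), Pow(Add(3963, Mul(2, Pow(5, 2), -15)), -1)) = Mul(Add(-2598, 4761), Pow(Add(3963, Mul(2, 25, -15)), -1)) = Mul(2163, Pow(Add(3963, -750), -1)) = Mul(2163, Pow(3213, -1)) = Mul(2163, Rational(1, 3213)) = Rational(103, 153)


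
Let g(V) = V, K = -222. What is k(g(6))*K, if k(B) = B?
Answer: -1332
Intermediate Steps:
k(g(6))*K = 6*(-222) = -1332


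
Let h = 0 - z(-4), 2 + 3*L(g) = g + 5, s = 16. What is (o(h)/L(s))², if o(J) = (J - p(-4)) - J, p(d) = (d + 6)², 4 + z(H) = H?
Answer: 144/361 ≈ 0.39889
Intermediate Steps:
z(H) = -4 + H
p(d) = (6 + d)²
L(g) = 1 + g/3 (L(g) = -⅔ + (g + 5)/3 = -⅔ + (5 + g)/3 = -⅔ + (5/3 + g/3) = 1 + g/3)
h = 8 (h = 0 - (-4 - 4) = 0 - 1*(-8) = 0 + 8 = 8)
o(J) = -4 (o(J) = (J - (6 - 4)²) - J = (J - 1*2²) - J = (J - 1*4) - J = (J - 4) - J = (-4 + J) - J = -4)
(o(h)/L(s))² = (-4/(1 + (⅓)*16))² = (-4/(1 + 16/3))² = (-4/19/3)² = (-4*3/19)² = (-12/19)² = 144/361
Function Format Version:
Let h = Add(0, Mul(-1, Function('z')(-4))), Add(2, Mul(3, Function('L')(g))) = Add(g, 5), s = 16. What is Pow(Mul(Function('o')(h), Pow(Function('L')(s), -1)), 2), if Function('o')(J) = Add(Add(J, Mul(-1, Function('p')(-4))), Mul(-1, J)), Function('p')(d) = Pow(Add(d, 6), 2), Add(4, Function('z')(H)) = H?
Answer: Rational(144, 361) ≈ 0.39889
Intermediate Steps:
Function('z')(H) = Add(-4, H)
Function('p')(d) = Pow(Add(6, d), 2)
Function('L')(g) = Add(1, Mul(Rational(1, 3), g)) (Function('L')(g) = Add(Rational(-2, 3), Mul(Rational(1, 3), Add(g, 5))) = Add(Rational(-2, 3), Mul(Rational(1, 3), Add(5, g))) = Add(Rational(-2, 3), Add(Rational(5, 3), Mul(Rational(1, 3), g))) = Add(1, Mul(Rational(1, 3), g)))
h = 8 (h = Add(0, Mul(-1, Add(-4, -4))) = Add(0, Mul(-1, -8)) = Add(0, 8) = 8)
Function('o')(J) = -4 (Function('o')(J) = Add(Add(J, Mul(-1, Pow(Add(6, -4), 2))), Mul(-1, J)) = Add(Add(J, Mul(-1, Pow(2, 2))), Mul(-1, J)) = Add(Add(J, Mul(-1, 4)), Mul(-1, J)) = Add(Add(J, -4), Mul(-1, J)) = Add(Add(-4, J), Mul(-1, J)) = -4)
Pow(Mul(Function('o')(h), Pow(Function('L')(s), -1)), 2) = Pow(Mul(-4, Pow(Add(1, Mul(Rational(1, 3), 16)), -1)), 2) = Pow(Mul(-4, Pow(Add(1, Rational(16, 3)), -1)), 2) = Pow(Mul(-4, Pow(Rational(19, 3), -1)), 2) = Pow(Mul(-4, Rational(3, 19)), 2) = Pow(Rational(-12, 19), 2) = Rational(144, 361)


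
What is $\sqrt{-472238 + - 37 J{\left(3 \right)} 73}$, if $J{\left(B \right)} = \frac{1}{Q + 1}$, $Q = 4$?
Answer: $\frac{i \sqrt{11819455}}{5} \approx 687.59 i$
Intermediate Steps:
$J{\left(B \right)} = \frac{1}{5}$ ($J{\left(B \right)} = \frac{1}{4 + 1} = \frac{1}{5}$)
$\sqrt{-472238 + - 37 J{\left(3 \right)} 73} = \sqrt{-472238 + \left(-37\right) \frac{1}{5} \cdot 73} = \sqrt{-472238 - \frac{2701}{5}} = \sqrt{- \frac{2363891}{5}} = \frac{i \sqrt{11819455}}{5}$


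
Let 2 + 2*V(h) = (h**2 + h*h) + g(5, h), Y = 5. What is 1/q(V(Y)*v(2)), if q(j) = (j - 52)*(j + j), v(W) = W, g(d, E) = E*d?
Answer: 1/3066 ≈ 0.00032616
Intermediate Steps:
V(h) = -1 + h**2 + 5*h/2 (V(h) = -1 + ((h**2 + h*h) + h*5)/2 = -1 + ((h**2 + h**2) + 5*h)/2 = -1 + (2*h**2 + 5*h)/2 = -1 + (h**2 + 5*h/2) = -1 + h**2 + 5*h/2)
q(j) = 2*j*(-52 + j) (q(j) = (-52 + j)*(2*j) = 2*j*(-52 + j))
1/q(V(Y)*v(2)) = 1/(2*((-1 + 5**2 + (5/2)*5)*2)*(-52 + (-1 + 5**2 + (5/2)*5)*2)) = 1/(2*((-1 + 25 + 25/2)*2)*(-52 + (-1 + 25 + 25/2)*2)) = 1/(2*((73/2)*2)*(-52 + (73/2)*2)) = 1/(2*73*(-52 + 73)) = 1/(2*73*21) = 1/3066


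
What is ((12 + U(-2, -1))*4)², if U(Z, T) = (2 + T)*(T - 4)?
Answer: 784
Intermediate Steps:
U(Z, T) = (-4 + T)*(2 + T) (U(Z, T) = (2 + T)*(-4 + T) = (-4 + T)*(2 + T))
((12 + U(-2, -1))*4)² = ((12 + (-8 + (-1)² - 2*(-1)))*4)² = ((12 + (-8 + 1 + 2))*4)² = ((12 - 5)*4)² = (7*4)² = 28² = 784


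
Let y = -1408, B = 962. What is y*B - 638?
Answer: -1355134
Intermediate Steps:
y*B - 638 = -1408*962 - 638 = -1354496 - 638 = -1355134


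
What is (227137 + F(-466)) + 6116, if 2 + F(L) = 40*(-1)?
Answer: 233211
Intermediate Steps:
F(L) = -42 (F(L) = -2 + 40*(-1) = -2 - 40 = -42)
(227137 + F(-466)) + 6116 = (227137 - 42) + 6116 = 227095 + 6116 = 233211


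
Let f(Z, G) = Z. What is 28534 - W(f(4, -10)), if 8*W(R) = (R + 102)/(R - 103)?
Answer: 11299517/396 ≈ 28534.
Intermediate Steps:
W(R) = (102 + R)/(8*(-103 + R)) (W(R) = ((R + 102)/(R - 103))/8 = ((102 + R)/(-103 + R))/8 = (102 + R)/(8*(-103 + R)))
28534 - W(f(4, -10)) = 28534 - (102 + 4)/(8*(-103 + 4)) = 28534 - 106/(8*(-99)) = 28534 - (-1)*106/(8*99) = 28534 - 1*(-53/396) = 28534 + 53/396 = 11299517/396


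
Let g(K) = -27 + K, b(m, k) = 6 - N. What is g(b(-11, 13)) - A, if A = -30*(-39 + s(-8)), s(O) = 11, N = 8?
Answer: -869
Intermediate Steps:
b(m, k) = -2 (b(m, k) = 6 - 1*8 = 6 - 8 = -2)
A = 840 (A = -30*(-39 + 11) = -30*(-28) = 840)
g(b(-11, 13)) - A = (-27 - 2) - 1*840 = -29 - 840 = -869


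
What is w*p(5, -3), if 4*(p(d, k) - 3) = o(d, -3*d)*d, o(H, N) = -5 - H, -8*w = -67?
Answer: -1273/16 ≈ -79.563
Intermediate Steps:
w = 67/8 (w = -1/8*(-67) = 67/8 ≈ 8.3750)
p(d, k) = 3 + d*(-5 - d)/4 (p(d, k) = 3 + ((-5 - d)*d)/4 = 3 + (d*(-5 - d))/4 = 3 + d*(-5 - d)/4)
w*p(5, -3) = 67*(3 - 1/4*5*(5 + 5))/8 = 67*(3 - 1/4*5*10)/8 = 67*(3 - 25/2)/8 = (67/8)*(-19/2) = -1273/16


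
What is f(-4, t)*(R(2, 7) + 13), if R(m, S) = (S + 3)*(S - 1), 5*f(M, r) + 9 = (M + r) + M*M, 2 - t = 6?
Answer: -73/5 ≈ -14.600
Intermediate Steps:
t = -4 (t = 2 - 1*6 = 2 - 6 = -4)
f(M, r) = -9/5 + M/5 + r/5 + M²/5 (f(M, r) = -9/5 + ((M + r) + M*M)/5 = -9/5 + ((M + r) + M²)/5 = -9/5 + (M + r + M²)/5 = -9/5 + (M/5 + r/5 + M²/5) = -9/5 + M/5 + r/5 + M²/5)
R(m, S) = (-1 + S)*(3 + S) (R(m, S) = (3 + S)*(-1 + S) = (-1 + S)*(3 + S))
f(-4, t)*(R(2, 7) + 13) = (-9/5 + (⅕)*(-4) + (⅕)*(-4) + (⅕)*(-4)²)*((-3 + 7² + 2*7) + 13) = (-9/5 - ⅘ - ⅘ + (⅕)*16)*((-3 + 49 + 14) + 13) = (-9/5 - ⅘ - ⅘ + 16/5)*(60 + 13) = -⅕*73 = -73/5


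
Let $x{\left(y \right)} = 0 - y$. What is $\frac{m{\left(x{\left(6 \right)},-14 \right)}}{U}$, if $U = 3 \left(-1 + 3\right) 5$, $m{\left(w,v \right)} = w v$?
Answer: $\frac{14}{5} \approx 2.8$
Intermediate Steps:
$x{\left(y \right)} = - y$
$m{\left(w,v \right)} = v w$
$U = 30$ ($U = 3 \cdot 2 \cdot 5 = 6 \cdot 5 = 30$)
$\frac{m{\left(x{\left(6 \right)},-14 \right)}}{U} = \frac{\left(-14\right) \left(\left(-1\right) 6\right)}{30} = \left(-14\right) \left(-6\right) \frac{1}{30} = 84 \cdot \frac{1}{30} = \frac{14}{5}$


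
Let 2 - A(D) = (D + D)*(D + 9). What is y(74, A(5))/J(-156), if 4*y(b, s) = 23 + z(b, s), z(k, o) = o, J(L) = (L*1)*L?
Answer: -115/97344 ≈ -0.0011814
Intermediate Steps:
J(L) = L**2 (J(L) = L*L = L**2)
A(D) = 2 - 2*D*(9 + D) (A(D) = 2 - (D + D)*(D + 9) = 2 - 2*D*(9 + D))
y(b, s) = 23/4 + s/4 (y(b, s) = (23 + s)/4 = 23/4 + s/4)
y(74, A(5))/J(-156) = (23/4 + (2 - 18*5 - 2*5**2)/4)/((-156)**2) = (23/4 + (2 - 90 - 2*25)/4)/24336 = (23/4 + (2 - 90 - 50)/4)*(1/24336) = (23/4 + (1/4)*(-138))*(1/24336) = (23/4 - 69/2)*(1/24336) = -115/4*1/24336 = -115/97344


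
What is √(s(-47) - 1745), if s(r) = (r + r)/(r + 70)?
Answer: 7*I*√18883/23 ≈ 41.822*I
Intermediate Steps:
s(r) = 2*r/(70 + r) (s(r) = (2*r)/(70 + r) = 2*r/(70 + r))
√(s(-47) - 1745) = √(2*(-47)/(70 - 47) - 1745) = √(2*(-47)/23 - 1745) = √(2*(-47)*(1/23) - 1745) = √(-94/23 - 1745) = √(-40229/23) = 7*I*√18883/23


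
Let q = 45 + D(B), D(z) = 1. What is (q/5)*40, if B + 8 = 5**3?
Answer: 368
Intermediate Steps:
B = 117 (B = -8 + 5**3 = -8 + 125 = 117)
q = 46 (q = 45 + 1 = 46)
(q/5)*40 = (46/5)*40 = 368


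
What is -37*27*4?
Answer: -3996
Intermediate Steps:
-37*27*4 = -999*4 = -3996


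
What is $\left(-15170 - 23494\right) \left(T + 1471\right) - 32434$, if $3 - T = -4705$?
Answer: $-238937290$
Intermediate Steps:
$T = 4708$ ($T = 3 - -4705 = 3 + 4705 = 4708$)
$\left(-15170 - 23494\right) \left(T + 1471\right) - 32434 = \left(-15170 - 23494\right) \left(4708 + 1471\right) - 32434 = \left(-38664\right) 6179 - 32434 = -238904856 - 32434 = -238937290$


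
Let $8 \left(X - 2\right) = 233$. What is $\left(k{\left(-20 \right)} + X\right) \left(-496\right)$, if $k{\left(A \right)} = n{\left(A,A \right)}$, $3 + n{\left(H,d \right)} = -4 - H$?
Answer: $-21886$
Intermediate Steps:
$n{\left(H,d \right)} = -7 - H$ ($n{\left(H,d \right)} = -3 - \left(4 + H\right) = -7 - H$)
$k{\left(A \right)} = -7 - A$
$X = \frac{249}{8}$ ($X = 2 + \frac{1}{8} \cdot 233 = 2 + \frac{233}{8} = \frac{249}{8} \approx 31.125$)
$\left(k{\left(-20 \right)} + X\right) \left(-496\right) = \left(\left(-7 - -20\right) + \frac{249}{8}\right) \left(-496\right) = \left(\left(-7 + 20\right) + \frac{249}{8}\right) \left(-496\right) = \left(13 + \frac{249}{8}\right) \left(-496\right) = \frac{353}{8} \left(-496\right) = -21886$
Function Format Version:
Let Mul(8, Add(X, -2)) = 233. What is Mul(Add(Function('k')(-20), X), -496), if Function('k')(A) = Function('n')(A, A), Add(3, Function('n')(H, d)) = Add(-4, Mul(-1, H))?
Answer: -21886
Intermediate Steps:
Function('n')(H, d) = Add(-7, Mul(-1, H)) (Function('n')(H, d) = Add(-3, Add(-4, Mul(-1, H))) = Add(-7, Mul(-1, H)))
Function('k')(A) = Add(-7, Mul(-1, A))
X = Rational(249, 8) (X = Add(2, Mul(Rational(1, 8), 233)) = Add(2, Rational(233, 8)) = Rational(249, 8) ≈ 31.125)
Mul(Add(Function('k')(-20), X), -496) = Mul(Add(Add(-7, Mul(-1, -20)), Rational(249, 8)), -496) = Mul(Add(Add(-7, 20), Rational(249, 8)), -496) = Mul(Add(13, Rational(249, 8)), -496) = Mul(Rational(353, 8), -496) = -21886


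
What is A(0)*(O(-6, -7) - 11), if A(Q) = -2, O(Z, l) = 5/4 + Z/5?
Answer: 219/10 ≈ 21.900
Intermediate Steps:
O(Z, l) = 5/4 + Z/5 (O(Z, l) = 5*(1/4) + Z*(1/5) = 5/4 + Z/5)
A(0)*(O(-6, -7) - 11) = -2*((5/4 + (1/5)*(-6)) - 11) = -2*((5/4 - 6/5) - 11) = -2*(1/20 - 11) = -2*(-219/20) = 219/10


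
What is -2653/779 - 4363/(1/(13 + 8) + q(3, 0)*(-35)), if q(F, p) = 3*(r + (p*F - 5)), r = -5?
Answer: -129875620/17177729 ≈ -7.5607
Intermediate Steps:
q(F, p) = -30 + 3*F*p (q(F, p) = 3*(-5 + (p*F - 5)) = 3*(-5 + (F*p - 5)) = 3*(-5 + (-5 + F*p)) = 3*(-10 + F*p) = -30 + 3*F*p)
-2653/779 - 4363/(1/(13 + 8) + q(3, 0)*(-35)) = -2653/779 - 4363/(1/(13 + 8) + (-30 + 3*3*0)*(-35)) = -2653*1/779 - 4363/(1/21 + (-30 + 0)*(-35)) = -2653/779 - 4363/(1/21 - 30*(-35)) = -2653/779 - 4363/(1/21 + 1050) = -2653/779 - 4363/22051/21 = -2653/779 - 4363*21/22051 = -2653/779 - 91623/22051 = -129875620/17177729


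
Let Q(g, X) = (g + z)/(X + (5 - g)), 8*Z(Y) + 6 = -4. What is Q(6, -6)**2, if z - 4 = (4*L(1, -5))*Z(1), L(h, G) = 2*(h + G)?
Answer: 2500/49 ≈ 51.020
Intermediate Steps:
L(h, G) = 2*G + 2*h (L(h, G) = 2*(G + h) = 2*G + 2*h)
Z(Y) = -5/4 (Z(Y) = -3/4 + (1/8)*(-4) = -3/4 - 1/2 = -5/4)
z = 44 (z = 4 + (4*(2*(-5) + 2*1))*(-5/4) = 4 + (4*(-10 + 2))*(-5/4) = 4 + (4*(-8))*(-5/4) = 4 - 32*(-5/4) = 4 + 40 = 44)
Q(g, X) = (44 + g)/(5 + X - g) (Q(g, X) = (g + 44)/(X + (5 - g)) = (44 + g)/(5 + X - g))
Q(6, -6)**2 = ((44 + 6)/(5 - 6 - 1*6))**2 = (50/(5 - 6 - 6))**2 = (50/(-7))**2 = (-1/7*50)**2 = (-50/7)**2 = 2500/49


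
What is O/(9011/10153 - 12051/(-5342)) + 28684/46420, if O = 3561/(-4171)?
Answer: 571606884861827/1650500576293415 ≈ 0.34632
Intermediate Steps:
O = -3561/4171 (O = 3561*(-1/4171) = -3561/4171 ≈ -0.85375)
O/(9011/10153 - 12051/(-5342)) + 28684/46420 = -3561/(4171*(9011/10153 - 12051/(-5342))) + 28684/46420 = -3561/(4171*(9011*(1/10153) - 12051*(-1/5342))) + 28684*(1/46420) = -3561/(4171*(9011/10153 + 12051/5342)) + 7171/11605 = -3561/(4171*170490565/54237326) + 7171/11605 = -3561/4171*54237326/170490565 + 7171/11605 = -193139117886/711116146615 + 7171/11605 = 571606884861827/1650500576293415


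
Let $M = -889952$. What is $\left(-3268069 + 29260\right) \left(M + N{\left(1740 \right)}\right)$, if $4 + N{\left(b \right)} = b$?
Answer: $2876761974744$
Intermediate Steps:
$N{\left(b \right)} = -4 + b$
$\left(-3268069 + 29260\right) \left(M + N{\left(1740 \right)}\right) = \left(-3268069 + 29260\right) \left(-889952 + \left(-4 + 1740\right)\right) = - 3238809 \left(-889952 + 1736\right) = \left(-3238809\right) \left(-888216\right) = 2876761974744$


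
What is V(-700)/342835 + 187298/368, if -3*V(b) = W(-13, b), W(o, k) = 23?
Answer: 96318460513/189244920 ≈ 508.96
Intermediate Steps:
V(b) = -23/3 (V(b) = -1/3*23 = -23/3)
V(-700)/342835 + 187298/368 = -23/3/342835 + 187298/368 = -23/3*1/342835 + 187298*(1/368) = -23/1028505 + 93649/184 = 96318460513/189244920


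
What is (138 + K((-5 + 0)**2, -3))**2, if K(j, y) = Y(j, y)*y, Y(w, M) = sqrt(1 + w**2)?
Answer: 24678 - 828*sqrt(626) ≈ 3961.4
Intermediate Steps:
K(j, y) = y*sqrt(1 + j**2) (K(j, y) = sqrt(1 + j**2)*y = y*sqrt(1 + j**2))
(138 + K((-5 + 0)**2, -3))**2 = (138 - 3*sqrt(1 + ((-5 + 0)**2)**2))**2 = (138 - 3*sqrt(1 + ((-5)**2)**2))**2 = (138 - 3*sqrt(1 + 25**2))**2 = (138 - 3*sqrt(1 + 625))**2 = (138 - 3*sqrt(626))**2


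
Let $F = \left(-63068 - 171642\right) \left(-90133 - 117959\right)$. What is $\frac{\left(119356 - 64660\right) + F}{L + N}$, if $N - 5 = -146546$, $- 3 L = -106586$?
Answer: $- \frac{146523984048}{333037} \approx -4.3996 \cdot 10^{5}$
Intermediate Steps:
$L = \frac{106586}{3}$ ($L = \left(- \frac{1}{3}\right) \left(-106586\right) = \frac{106586}{3} \approx 35529.0$)
$F = 48841273320$ ($F = \left(-234710\right) \left(-208092\right) = 48841273320$)
$N = -146541$ ($N = 5 - 146546 = -146541$)
$\frac{\left(119356 - 64660\right) + F}{L + N} = \frac{\left(119356 - 64660\right) + 48841273320}{\frac{106586}{3} - 146541} = \frac{54696 + 48841273320}{- \frac{333037}{3}} = 48841328016 \left(- \frac{3}{333037}\right) = - \frac{146523984048}{333037}$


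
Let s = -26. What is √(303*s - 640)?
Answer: I*√8518 ≈ 92.293*I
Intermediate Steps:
√(303*s - 640) = √(303*(-26) - 640) = √(-7878 - 640) = √(-8518) = I*√8518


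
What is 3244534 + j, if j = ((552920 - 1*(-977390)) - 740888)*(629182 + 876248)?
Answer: 1188422805994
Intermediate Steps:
j = 1188419561460 (j = ((552920 + 977390) - 740888)*1505430 = (1530310 - 740888)*1505430 = 789422*1505430 = 1188419561460)
3244534 + j = 3244534 + 1188419561460 = 1188422805994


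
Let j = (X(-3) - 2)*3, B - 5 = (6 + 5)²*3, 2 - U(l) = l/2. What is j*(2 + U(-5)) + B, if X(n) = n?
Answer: 541/2 ≈ 270.50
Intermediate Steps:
U(l) = 2 - l/2
B = 368 (B = 5 + (6 + 5)²*3 = 5 + 11²*3 = 5 + 121*3 = 5 + 363 = 368)
j = -15 (j = (-3 - 2)*3 = -5*3 = -15)
j*(2 + U(-5)) + B = -15*(2 + (2 - ½*(-5))) + 368 = -15*(2 + (2 + 5/2)) + 368 = -15*(2 + 9/2) + 368 = -15*13/2 + 368 = -195/2 + 368 = 541/2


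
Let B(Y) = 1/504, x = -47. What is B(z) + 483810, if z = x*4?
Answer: 243840241/504 ≈ 4.8381e+5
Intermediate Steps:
z = -188 (z = -47*4 = -188)
B(Y) = 1/504
B(z) + 483810 = 1/504 + 483810 = 243840241/504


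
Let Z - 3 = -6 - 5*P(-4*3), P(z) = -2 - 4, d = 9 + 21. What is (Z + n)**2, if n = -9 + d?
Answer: 2304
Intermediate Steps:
d = 30
P(z) = -6
Z = 27 (Z = 3 + (-6 - 5*(-6)) = 3 + (-6 + 30) = 3 + 24 = 27)
n = 21 (n = -9 + 30 = 21)
(Z + n)**2 = (27 + 21)**2 = 48**2 = 2304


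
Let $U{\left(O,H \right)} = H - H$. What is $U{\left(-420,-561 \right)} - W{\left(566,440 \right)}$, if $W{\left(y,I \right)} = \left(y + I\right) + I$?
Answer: $-1446$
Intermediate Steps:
$W{\left(y,I \right)} = y + 2 I$ ($W{\left(y,I \right)} = \left(I + y\right) + I = y + 2 I$)
$U{\left(O,H \right)} = 0$
$U{\left(-420,-561 \right)} - W{\left(566,440 \right)} = 0 - \left(566 + 2 \cdot 440\right) = 0 - \left(566 + 880\right) = 0 - 1446 = -1446$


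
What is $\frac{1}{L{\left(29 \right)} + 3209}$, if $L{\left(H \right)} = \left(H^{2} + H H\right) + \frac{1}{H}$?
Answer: $\frac{29}{141840} \approx 0.00020446$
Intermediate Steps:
$L{\left(H \right)} = \frac{1}{H} + 2 H^{2}$ ($L{\left(H \right)} = \left(H^{2} + H^{2}\right) + \frac{1}{H} = 2 H^{2} + \frac{1}{H} = \frac{1}{H} + 2 H^{2}$)
$\frac{1}{L{\left(29 \right)} + 3209} = \frac{1}{\frac{1 + 2 \cdot 29^{3}}{29} + 3209} = \frac{1}{\frac{1 + 2 \cdot 24389}{29} + 3209} = \frac{1}{\frac{1 + 48778}{29} + 3209} = \frac{1}{\frac{1}{29} \cdot 48779 + 3209} = \frac{1}{\frac{48779}{29} + 3209} = \frac{1}{\frac{141840}{29}} = \frac{29}{141840}$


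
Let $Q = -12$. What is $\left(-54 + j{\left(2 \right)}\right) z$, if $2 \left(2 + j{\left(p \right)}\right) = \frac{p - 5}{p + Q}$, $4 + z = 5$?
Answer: $- \frac{1117}{20} \approx -55.85$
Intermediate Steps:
$z = 1$ ($z = -4 + 5 = 1$)
$j{\left(p \right)} = -2 + \frac{-5 + p}{2 \left(-12 + p\right)}$ ($j{\left(p \right)} = -2 + \frac{\left(p - 5\right) \frac{1}{p - 12}}{2} = -2 + \frac{\left(-5 + p\right) \frac{1}{-12 + p}}{2} = -2 + \frac{\frac{1}{-12 + p} \left(-5 + p\right)}{2} = -2 + \frac{-5 + p}{2 \left(-12 + p\right)}$)
$\left(-54 + j{\left(2 \right)}\right) z = \left(-54 + \frac{43 - 6}{2 \left(-12 + 2\right)}\right) 1 = \left(-54 + \frac{43 - 6}{2 \left(-10\right)}\right) 1 = \left(-54 + \frac{1}{2} \left(- \frac{1}{10}\right) 37\right) 1 = \left(-54 - \frac{37}{20}\right) 1 = \left(- \frac{1117}{20}\right) 1 = - \frac{1117}{20}$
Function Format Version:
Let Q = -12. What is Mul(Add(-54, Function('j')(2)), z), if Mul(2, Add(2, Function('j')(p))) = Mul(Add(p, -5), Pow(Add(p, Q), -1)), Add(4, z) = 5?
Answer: Rational(-1117, 20) ≈ -55.850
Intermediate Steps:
z = 1 (z = Add(-4, 5) = 1)
Function('j')(p) = Add(-2, Mul(Rational(1, 2), Pow(Add(-12, p), -1), Add(-5, p))) (Function('j')(p) = Add(-2, Mul(Rational(1, 2), Mul(Add(p, -5), Pow(Add(p, -12), -1)))) = Add(-2, Mul(Rational(1, 2), Mul(Add(-5, p), Pow(Add(-12, p), -1)))) = Add(-2, Mul(Rational(1, 2), Mul(Pow(Add(-12, p), -1), Add(-5, p)))) = Add(-2, Mul(Rational(1, 2), Pow(Add(-12, p), -1), Add(-5, p))))
Mul(Add(-54, Function('j')(2)), z) = Mul(Add(-54, Mul(Rational(1, 2), Pow(Add(-12, 2), -1), Add(43, Mul(-3, 2)))), 1) = Mul(Add(-54, Mul(Rational(1, 2), Pow(-10, -1), Add(43, -6))), 1) = Mul(Add(-54, Mul(Rational(1, 2), Rational(-1, 10), 37)), 1) = Mul(Add(-54, Rational(-37, 20)), 1) = Mul(Rational(-1117, 20), 1) = Rational(-1117, 20)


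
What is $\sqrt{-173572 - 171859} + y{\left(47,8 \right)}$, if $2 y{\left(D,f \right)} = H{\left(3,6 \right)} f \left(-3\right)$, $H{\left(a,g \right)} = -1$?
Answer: $12 + i \sqrt{345431} \approx 12.0 + 587.73 i$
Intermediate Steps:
$y{\left(D,f \right)} = \frac{3 f}{2}$ ($y{\left(D,f \right)} = \frac{- f \left(-3\right)}{2} = \frac{3 f}{2}$)
$\sqrt{-173572 - 171859} + y{\left(47,8 \right)} = \sqrt{-173572 - 171859} + \frac{3}{2} \cdot 8 = \sqrt{-345431} + 12 = i \sqrt{345431} + 12 = 12 + i \sqrt{345431}$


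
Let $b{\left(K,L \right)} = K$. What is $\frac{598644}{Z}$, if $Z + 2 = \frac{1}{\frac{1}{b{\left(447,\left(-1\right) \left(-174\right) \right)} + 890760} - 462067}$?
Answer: $- \frac{246520009721158992}{823595580943} \approx -2.9932 \cdot 10^{5}$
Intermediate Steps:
$Z = - \frac{823595580943}{411797344868}$ ($Z = -2 + \frac{1}{\frac{1}{447 + 890760} - 462067} = -2 + \frac{1}{\frac{1}{891207} - 462067} = -2 + \frac{1}{- \frac{411797344868}{891207}} = -2 - \frac{891207}{411797344868} = - \frac{823595580943}{411797344868} \approx -2.0$)
$\frac{598644}{Z} = \frac{598644}{- \frac{823595580943}{411797344868}} = 598644 \left(- \frac{411797344868}{823595580943}\right) = - \frac{246520009721158992}{823595580943}$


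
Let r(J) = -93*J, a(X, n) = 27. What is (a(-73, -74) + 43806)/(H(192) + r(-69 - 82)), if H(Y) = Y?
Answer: 14611/4745 ≈ 3.0792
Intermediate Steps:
(a(-73, -74) + 43806)/(H(192) + r(-69 - 82)) = (27 + 43806)/(192 - 93*(-69 - 82)) = 43833/(192 - 93*(-151)) = 43833/(192 + 14043) = 43833/14235 = 43833*(1/14235) = 14611/4745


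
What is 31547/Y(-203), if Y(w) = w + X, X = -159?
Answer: -31547/362 ≈ -87.146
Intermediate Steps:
Y(w) = -159 + w (Y(w) = w - 159 = -159 + w)
31547/Y(-203) = 31547/(-159 - 203) = 31547/(-362) = 31547*(-1/362) = -31547/362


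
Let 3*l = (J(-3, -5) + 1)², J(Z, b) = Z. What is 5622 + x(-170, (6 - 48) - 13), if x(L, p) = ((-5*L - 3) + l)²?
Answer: 6527623/9 ≈ 7.2529e+5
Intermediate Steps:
l = 4/3 (l = (-3 + 1)²/3 = (⅓)*(-2)² = (⅓)*4 = 4/3 ≈ 1.3333)
x(L, p) = (-5/3 - 5*L)² (x(L, p) = ((-5*L - 3) + 4/3)² = ((-3 - 5*L) + 4/3)² = (-5/3 - 5*L)²)
5622 + x(-170, (6 - 48) - 13) = 5622 + 25*(1 + 3*(-170))²/9 = 5622 + 25*(1 - 510)²/9 = 5622 + (25/9)*(-509)² = 5622 + (25/9)*259081 = 5622 + 6477025/9 = 6527623/9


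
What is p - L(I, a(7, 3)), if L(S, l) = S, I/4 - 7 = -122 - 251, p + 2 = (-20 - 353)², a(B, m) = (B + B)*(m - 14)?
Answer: 140591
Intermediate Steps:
a(B, m) = 2*B*(-14 + m) (a(B, m) = (2*B)*(-14 + m) = 2*B*(-14 + m))
p = 139127 (p = -2 + (-20 - 353)² = -2 + (-373)² = -2 + 139129 = 139127)
I = -1464 (I = 28 + 4*(-122 - 251) = 28 + 4*(-373) = 28 - 1492 = -1464)
p - L(I, a(7, 3)) = 139127 - 1*(-1464) = 139127 + 1464 = 140591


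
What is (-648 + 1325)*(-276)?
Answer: -186852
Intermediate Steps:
(-648 + 1325)*(-276) = 677*(-276) = -186852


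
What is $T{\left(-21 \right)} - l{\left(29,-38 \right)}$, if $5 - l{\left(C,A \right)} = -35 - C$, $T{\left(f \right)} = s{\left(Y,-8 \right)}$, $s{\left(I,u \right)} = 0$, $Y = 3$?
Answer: $-69$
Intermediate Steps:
$T{\left(f \right)} = 0$
$l{\left(C,A \right)} = 40 + C$ ($l{\left(C,A \right)} = 5 - \left(-35 - C\right) = 5 + \left(35 + C\right) = 40 + C$)
$T{\left(-21 \right)} - l{\left(29,-38 \right)} = 0 - \left(40 + 29\right) = 0 - 69 = -69$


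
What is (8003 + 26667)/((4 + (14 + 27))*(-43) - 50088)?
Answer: -34670/52023 ≈ -0.66644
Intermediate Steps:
(8003 + 26667)/((4 + (14 + 27))*(-43) - 50088) = 34670/((4 + 41)*(-43) - 50088) = 34670/(45*(-43) - 50088) = 34670/(-1935 - 50088) = 34670/(-52023) = 34670*(-1/52023) = -34670/52023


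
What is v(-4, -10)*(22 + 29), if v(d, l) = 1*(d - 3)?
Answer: -357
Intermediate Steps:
v(d, l) = -3 + d (v(d, l) = 1*(-3 + d) = -3 + d)
v(-4, -10)*(22 + 29) = (-3 - 4)*(22 + 29) = -7*51 = -357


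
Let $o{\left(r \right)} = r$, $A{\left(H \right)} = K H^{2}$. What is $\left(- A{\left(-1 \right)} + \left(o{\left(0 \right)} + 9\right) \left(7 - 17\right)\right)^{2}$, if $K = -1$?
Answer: $7921$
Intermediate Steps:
$A{\left(H \right)} = - H^{2}$
$\left(- A{\left(-1 \right)} + \left(o{\left(0 \right)} + 9\right) \left(7 - 17\right)\right)^{2} = \left(- \left(-1\right) \left(-1\right)^{2} + \left(0 + 9\right) \left(7 - 17\right)\right)^{2} = \left(- \left(-1\right) 1 + 9 \left(-10\right)\right)^{2} = \left(\left(-1\right) \left(-1\right) - 90\right)^{2} = \left(1 - 90\right)^{2} = \left(-89\right)^{2} = 7921$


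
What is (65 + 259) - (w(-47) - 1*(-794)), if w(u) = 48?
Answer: -518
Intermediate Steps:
(65 + 259) - (w(-47) - 1*(-794)) = (65 + 259) - (48 - 1*(-794)) = 324 - (48 + 794) = 324 - 1*842 = 324 - 842 = -518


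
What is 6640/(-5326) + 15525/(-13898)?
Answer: -87484435/37010374 ≈ -2.3638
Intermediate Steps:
6640/(-5326) + 15525/(-13898) = 6640*(-1/5326) + 15525*(-1/13898) = -3320/2663 - 15525/13898 = -87484435/37010374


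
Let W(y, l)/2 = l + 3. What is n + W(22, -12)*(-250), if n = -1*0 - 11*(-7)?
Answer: 4577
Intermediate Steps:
W(y, l) = 6 + 2*l (W(y, l) = 2*(l + 3) = 2*(3 + l) = 6 + 2*l)
n = 77 (n = 0 + 77 = 77)
n + W(22, -12)*(-250) = 77 + (6 + 2*(-12))*(-250) = 77 + (6 - 24)*(-250) = 77 - 18*(-250) = 77 + 4500 = 4577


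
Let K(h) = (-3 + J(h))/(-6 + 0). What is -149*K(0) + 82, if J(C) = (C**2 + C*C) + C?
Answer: 15/2 ≈ 7.5000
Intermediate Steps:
J(C) = C + 2*C**2 (J(C) = (C**2 + C**2) + C = 2*C**2 + C = C + 2*C**2)
K(h) = 1/2 - h*(1 + 2*h)/6 (K(h) = (-3 + h*(1 + 2*h))/(-6 + 0) = (-3 + h*(1 + 2*h))/(-6) = (-3 + h*(1 + 2*h))*(-1/6) = 1/2 - h*(1 + 2*h)/6)
-149*K(0) + 82 = -149*(1/2 - 1/6*0*(1 + 2*0)) + 82 = -149*(1/2 - 1/6*0*(1 + 0)) + 82 = -149*(1/2 - 1/6*0*1) + 82 = -149*(1/2 + 0) + 82 = -149*1/2 + 82 = -149/2 + 82 = 15/2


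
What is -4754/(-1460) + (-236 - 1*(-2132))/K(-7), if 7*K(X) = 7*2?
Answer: 694417/730 ≈ 951.26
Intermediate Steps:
K(X) = 2 (K(X) = (7*2)/7 = (⅐)*14 = 2)
-4754/(-1460) + (-236 - 1*(-2132))/K(-7) = -4754/(-1460) + (-236 - 1*(-2132))/2 = -4754*(-1/1460) + (-236 + 2132)*(½) = 2377/730 + 1896*(½) = 2377/730 + 948 = 694417/730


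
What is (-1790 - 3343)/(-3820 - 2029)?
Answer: 5133/5849 ≈ 0.87759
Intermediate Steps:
(-1790 - 3343)/(-3820 - 2029) = -5133/(-5849) = -5133*(-1/5849) = 5133/5849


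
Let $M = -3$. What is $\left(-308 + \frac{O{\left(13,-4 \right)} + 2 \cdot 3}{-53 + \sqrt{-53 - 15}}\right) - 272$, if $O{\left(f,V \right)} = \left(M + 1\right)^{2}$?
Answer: $- \frac{1669190}{2877} - \frac{20 i \sqrt{17}}{2877} \approx -580.18 - 0.028663 i$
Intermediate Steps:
$O{\left(f,V \right)} = 4$ ($O{\left(f,V \right)} = \left(-3 + 1\right)^{2} = \left(-2\right)^{2} = 4$)
$\left(-308 + \frac{O{\left(13,-4 \right)} + 2 \cdot 3}{-53 + \sqrt{-53 - 15}}\right) - 272 = \left(-308 + \frac{4 + 2 \cdot 3}{-53 + \sqrt{-53 - 15}}\right) - 272 = \left(-308 + \frac{4 + 6}{-53 + \sqrt{-68}}\right) - 272 = \left(-308 + \frac{10}{-53 + 2 i \sqrt{17}}\right) - 272 = -580 + \frac{10}{-53 + 2 i \sqrt{17}}$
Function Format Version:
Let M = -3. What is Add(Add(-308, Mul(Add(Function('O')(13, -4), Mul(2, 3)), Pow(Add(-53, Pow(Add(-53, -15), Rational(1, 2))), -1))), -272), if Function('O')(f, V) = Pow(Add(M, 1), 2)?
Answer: Add(Rational(-1669190, 2877), Mul(Rational(-20, 2877), I, Pow(17, Rational(1, 2)))) ≈ Add(-580.18, Mul(-0.028663, I))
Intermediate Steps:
Function('O')(f, V) = 4 (Function('O')(f, V) = Pow(Add(-3, 1), 2) = Pow(-2, 2) = 4)
Add(Add(-308, Mul(Add(Function('O')(13, -4), Mul(2, 3)), Pow(Add(-53, Pow(Add(-53, -15), Rational(1, 2))), -1))), -272) = Add(Add(-308, Mul(Add(4, Mul(2, 3)), Pow(Add(-53, Pow(Add(-53, -15), Rational(1, 2))), -1))), -272) = Add(Add(-308, Mul(Add(4, 6), Pow(Add(-53, Pow(-68, Rational(1, 2))), -1))), -272) = Add(Add(-308, Mul(10, Pow(Add(-53, Mul(2, I, Pow(17, Rational(1, 2)))), -1))), -272) = Add(-580, Mul(10, Pow(Add(-53, Mul(2, I, Pow(17, Rational(1, 2)))), -1)))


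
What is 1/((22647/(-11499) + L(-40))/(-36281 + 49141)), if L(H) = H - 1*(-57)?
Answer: 12323095/14403 ≈ 855.59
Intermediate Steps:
L(H) = 57 + H (L(H) = H + 57 = 57 + H)
1/((22647/(-11499) + L(-40))/(-36281 + 49141)) = 1/((22647/(-11499) + (57 - 40))/(-36281 + 49141)) = 1/((22647*(-1/11499) + 17)/12860) = 1/((-7549/3833 + 17)*(1/12860)) = 1/((57612/3833)*(1/12860)) = 1/(14403/12323095) = 12323095/14403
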